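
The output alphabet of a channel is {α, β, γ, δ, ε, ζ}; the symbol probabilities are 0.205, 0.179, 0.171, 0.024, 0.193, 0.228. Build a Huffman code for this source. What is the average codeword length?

Repeatedly combine the two least-probable nodes; the expected code length is the sum of the merged weights.
merge 3/125 + 171/1000 → 39/200
merge 179/1000 + 193/1000 → 93/250
merge 39/200 + 41/200 → 2/5
merge 57/250 + 93/250 → 3/5
merge 2/5 + 3/5 → 1
L = 39/200 + 93/250 + 2/5 + 3/5 + 1 = 2567/1000 = 2.567 bits/symbol.

2.567 bits/symbol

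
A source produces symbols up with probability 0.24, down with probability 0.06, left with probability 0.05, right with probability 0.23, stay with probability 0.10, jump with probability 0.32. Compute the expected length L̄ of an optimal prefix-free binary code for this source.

2.32 bits/symbol

Repeatedly combine the two least-probable nodes; the expected code length is the sum of the merged weights.
merge 1/20 + 3/50 → 11/100
merge 1/10 + 11/100 → 21/100
merge 21/100 + 23/100 → 11/25
merge 6/25 + 8/25 → 14/25
merge 11/25 + 14/25 → 1
L = 11/100 + 21/100 + 11/25 + 14/25 + 1 = 58/25 = 2.32 bits/symbol.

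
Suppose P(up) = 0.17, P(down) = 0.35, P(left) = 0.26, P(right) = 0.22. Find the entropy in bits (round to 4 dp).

1.9505 bits

H = −Σ pᵢ log₂ pᵢ.
−0.17·log₂(0.17) = 0.4346
−0.35·log₂(0.35) = 0.5301
−0.26·log₂(0.26) = 0.5053
−0.22·log₂(0.22) = 0.4806
Sum ≈ 1.9505 → 1.9505 bits.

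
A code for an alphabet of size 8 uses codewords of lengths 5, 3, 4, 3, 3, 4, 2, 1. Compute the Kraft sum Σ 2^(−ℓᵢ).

With common denominator 2^5 = 32: Σ 2^(−ℓᵢ) = 1/32 + 4/32 + 2/32 + 4/32 + 4/32 + 2/32 + 8/32 + 16/32 = 41/32 = 1.28125.

1.28125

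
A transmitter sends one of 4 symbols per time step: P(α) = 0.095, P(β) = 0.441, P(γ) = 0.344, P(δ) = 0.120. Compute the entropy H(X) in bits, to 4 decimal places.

H = −Σ pᵢ log₂ pᵢ.
−0.095·log₂(0.095) = 0.3226
−0.441·log₂(0.441) = 0.5209
−0.344·log₂(0.344) = 0.5296
−0.120·log₂(0.120) = 0.3671
Sum ≈ 1.7402 → 1.7402 bits.

1.7402 bits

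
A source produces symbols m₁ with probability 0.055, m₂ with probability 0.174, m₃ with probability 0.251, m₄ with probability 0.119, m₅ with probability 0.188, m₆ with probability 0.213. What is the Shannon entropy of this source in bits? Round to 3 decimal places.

H = −Σ pᵢ log₂ pᵢ.
−0.055·log₂(0.055) = 0.2301
−0.174·log₂(0.174) = 0.4390
−0.251·log₂(0.251) = 0.5006
−0.119·log₂(0.119) = 0.3654
−0.188·log₂(0.188) = 0.4533
−0.213·log₂(0.213) = 0.4752
Sum ≈ 2.4636 → 2.464 bits.

2.464 bits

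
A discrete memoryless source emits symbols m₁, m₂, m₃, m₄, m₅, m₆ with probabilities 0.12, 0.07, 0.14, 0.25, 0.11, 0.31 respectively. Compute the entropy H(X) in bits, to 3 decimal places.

H = −Σ pᵢ log₂ pᵢ.
−0.12·log₂(0.12) = 0.3671
−0.07·log₂(0.07) = 0.2686
−0.14·log₂(0.14) = 0.3971
−0.25·log₂(0.25) = 0.5000
−0.11·log₂(0.11) = 0.3503
−0.31·log₂(0.31) = 0.5238
Sum ≈ 2.4068 → 2.407 bits.

2.407 bits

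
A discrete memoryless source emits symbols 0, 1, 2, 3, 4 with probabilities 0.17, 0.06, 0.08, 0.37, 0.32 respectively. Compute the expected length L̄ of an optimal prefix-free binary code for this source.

2.08 bits/symbol

Repeatedly combine the two least-probable nodes; the expected code length is the sum of the merged weights.
merge 3/50 + 2/25 → 7/50
merge 7/50 + 17/100 → 31/100
merge 31/100 + 8/25 → 63/100
merge 37/100 + 63/100 → 1
L = 7/50 + 31/100 + 63/100 + 1 = 52/25 = 2.08 bits/symbol.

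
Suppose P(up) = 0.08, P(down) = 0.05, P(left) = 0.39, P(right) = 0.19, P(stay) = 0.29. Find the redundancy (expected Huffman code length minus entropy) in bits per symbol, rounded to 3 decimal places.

Entropy H = −Σ p log₂ p ≈ 2.0105 bits.
Huffman merges: 1/20+2/25→13/100; 13/100+19/100→8/25; 29/100+8/25→61/100; 39/100+61/100→1. L = 103/50 ≈ 2.0600.
L − H = 2.0600 − 2.0105 = 0.049 bits.

0.049 bits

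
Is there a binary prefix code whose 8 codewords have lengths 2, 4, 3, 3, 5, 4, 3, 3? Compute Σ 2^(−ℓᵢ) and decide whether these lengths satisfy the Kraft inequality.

0.90625; yes

With common denominator 2^5 = 32: Σ 2^(−ℓᵢ) = 8/32 + 2/32 + 4/32 + 4/32 + 1/32 + 2/32 + 4/32 + 4/32 = 29/32 = 0.90625.
Kraft's inequality requires Σ ≤ 1; here Σ = 0.90625 ≤ 1, so such a prefix code exists.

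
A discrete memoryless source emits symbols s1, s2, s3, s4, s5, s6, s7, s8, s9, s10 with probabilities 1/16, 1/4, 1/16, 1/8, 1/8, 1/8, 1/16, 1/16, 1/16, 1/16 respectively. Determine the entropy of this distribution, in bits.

Each probability is a power of 1/2, so log₂(1/p) is an integer.
H = Σ p·log₂(1/p) = 1/16·4 + 1/4·2 + 1/16·4 + 1/8·3 + 1/8·3 + 1/8·3 + 1/16·4 + 1/16·4 + 1/16·4 + 1/16·4 = 3.125 bits.

3.125 bits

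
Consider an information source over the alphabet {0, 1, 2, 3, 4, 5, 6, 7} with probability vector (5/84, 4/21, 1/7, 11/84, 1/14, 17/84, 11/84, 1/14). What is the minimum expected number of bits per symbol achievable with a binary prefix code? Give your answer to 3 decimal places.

2.929 bits/symbol

Repeatedly combine the two least-probable nodes; the expected code length is the sum of the merged weights.
merge 5/84 + 1/14 → 11/84
merge 1/14 + 11/84 → 17/84
merge 11/84 + 11/84 → 11/42
merge 1/7 + 4/21 → 1/3
merge 17/84 + 17/84 → 17/42
merge 11/42 + 1/3 → 25/42
merge 17/42 + 25/42 → 1
L = 11/84 + 17/84 + 11/42 + 1/3 + 17/42 + 25/42 + 1 = 41/14 ≈ 2.929 bits/symbol.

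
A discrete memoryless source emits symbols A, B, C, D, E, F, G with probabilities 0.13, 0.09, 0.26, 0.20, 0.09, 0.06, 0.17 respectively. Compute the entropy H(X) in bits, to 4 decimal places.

H = −Σ pᵢ log₂ pᵢ.
−0.13·log₂(0.13) = 0.3826
−0.09·log₂(0.09) = 0.3127
−0.26·log₂(0.26) = 0.5053
−0.20·log₂(0.20) = 0.4644
−0.09·log₂(0.09) = 0.3127
−0.06·log₂(0.06) = 0.2435
−0.17·log₂(0.17) = 0.4346
Sum ≈ 2.6557 → 2.6557 bits.

2.6557 bits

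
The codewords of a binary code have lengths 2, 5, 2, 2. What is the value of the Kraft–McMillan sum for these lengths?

0.78125

With common denominator 2^5 = 32: Σ 2^(−ℓᵢ) = 8/32 + 1/32 + 8/32 + 8/32 = 25/32 = 0.78125.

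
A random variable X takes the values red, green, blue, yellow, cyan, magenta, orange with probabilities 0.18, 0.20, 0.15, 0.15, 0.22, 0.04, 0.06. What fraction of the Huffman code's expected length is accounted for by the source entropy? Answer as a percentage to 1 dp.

98.5%

Entropy H = −Σ p log₂ p ≈ 2.6406 bits.
Huffman merges: 1/25+3/50→1/10; 1/10+3/20→1/4; 3/20+9/50→33/100; 1/5+11/50→21/50; 1/4+33/100→29/50; 21/50+29/50→1. L = 67/25 ≈ 2.6800.
Efficiency = H/L = 2.6406/2.6800 = 98.5%.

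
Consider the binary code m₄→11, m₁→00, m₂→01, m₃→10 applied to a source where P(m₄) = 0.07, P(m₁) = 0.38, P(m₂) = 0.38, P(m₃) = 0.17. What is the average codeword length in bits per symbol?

2 bits/symbol

L̄ = Σ pᵢ·ℓᵢ = 0.07·2 + 0.38·2 + 0.38·2 + 0.17·2 = 2 bits/symbol.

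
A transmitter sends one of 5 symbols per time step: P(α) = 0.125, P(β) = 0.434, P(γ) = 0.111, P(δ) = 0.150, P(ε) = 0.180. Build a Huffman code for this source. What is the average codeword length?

2.132 bits/symbol

Repeatedly combine the two least-probable nodes; the expected code length is the sum of the merged weights.
merge 111/1000 + 1/8 → 59/250
merge 3/20 + 9/50 → 33/100
merge 59/250 + 33/100 → 283/500
merge 217/500 + 283/500 → 1
L = 59/250 + 33/100 + 283/500 + 1 = 533/250 = 2.132 bits/symbol.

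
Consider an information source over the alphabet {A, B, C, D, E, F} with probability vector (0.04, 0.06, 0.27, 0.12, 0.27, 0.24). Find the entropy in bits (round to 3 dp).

2.311 bits

H = −Σ pᵢ log₂ pᵢ.
−0.04·log₂(0.04) = 0.1858
−0.06·log₂(0.06) = 0.2435
−0.27·log₂(0.27) = 0.5100
−0.12·log₂(0.12) = 0.3671
−0.27·log₂(0.27) = 0.5100
−0.24·log₂(0.24) = 0.4941
Sum ≈ 2.3105 → 2.311 bits.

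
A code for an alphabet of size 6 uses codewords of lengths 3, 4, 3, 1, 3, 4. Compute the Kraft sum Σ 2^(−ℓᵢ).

With common denominator 2^4 = 16: Σ 2^(−ℓᵢ) = 2/16 + 1/16 + 2/16 + 8/16 + 2/16 + 1/16 = 16/16 = 1.

1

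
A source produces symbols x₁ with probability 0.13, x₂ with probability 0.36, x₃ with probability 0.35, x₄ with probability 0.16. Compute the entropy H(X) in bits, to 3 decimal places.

1.866 bits

H = −Σ pᵢ log₂ pᵢ.
−0.13·log₂(0.13) = 0.3826
−0.36·log₂(0.36) = 0.5306
−0.35·log₂(0.35) = 0.5301
−0.16·log₂(0.16) = 0.4230
Sum ≈ 1.8664 → 1.866 bits.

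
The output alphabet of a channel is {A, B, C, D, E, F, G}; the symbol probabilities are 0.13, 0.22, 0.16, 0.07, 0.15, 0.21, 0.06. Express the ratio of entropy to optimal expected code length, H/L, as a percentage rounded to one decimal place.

99.3%

Entropy H = −Σ p log₂ p ≈ 2.6817 bits.
Huffman merges: 3/50+7/100→13/100; 13/100+13/100→13/50; 3/20+4/25→31/100; 21/100+11/50→43/100; 13/50+31/100→57/100; 43/100+57/100→1. L = 27/10 ≈ 2.7000.
Efficiency = H/L = 2.6817/2.7000 = 99.3%.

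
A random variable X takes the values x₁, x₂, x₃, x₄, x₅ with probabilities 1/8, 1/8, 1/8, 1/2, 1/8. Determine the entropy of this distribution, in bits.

Each probability is a power of 1/2, so log₂(1/p) is an integer.
H = Σ p·log₂(1/p) = 1/8·3 + 1/8·3 + 1/8·3 + 1/2·1 + 1/8·3 = 2 bits.

2 bits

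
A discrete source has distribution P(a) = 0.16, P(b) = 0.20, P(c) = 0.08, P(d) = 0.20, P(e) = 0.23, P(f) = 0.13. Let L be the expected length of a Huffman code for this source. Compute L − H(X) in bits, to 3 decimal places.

0.056 bits

Entropy H = −Σ p log₂ p ≈ 2.5136 bits.
Huffman merges: 2/25+13/100→21/100; 4/25+1/5→9/25; 1/5+21/100→41/100; 23/100+9/25→59/100; 41/100+59/100→1. L = 257/100 ≈ 2.5700.
L − H = 2.5700 − 2.5136 = 0.056 bits.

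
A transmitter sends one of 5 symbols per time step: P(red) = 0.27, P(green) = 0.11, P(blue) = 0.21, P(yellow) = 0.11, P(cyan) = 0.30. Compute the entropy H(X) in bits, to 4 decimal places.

H = −Σ pᵢ log₂ pᵢ.
−0.27·log₂(0.27) = 0.5100
−0.11·log₂(0.11) = 0.3503
−0.21·log₂(0.21) = 0.4728
−0.11·log₂(0.11) = 0.3503
−0.30·log₂(0.30) = 0.5211
Sum ≈ 2.2045 → 2.2045 bits.

2.2045 bits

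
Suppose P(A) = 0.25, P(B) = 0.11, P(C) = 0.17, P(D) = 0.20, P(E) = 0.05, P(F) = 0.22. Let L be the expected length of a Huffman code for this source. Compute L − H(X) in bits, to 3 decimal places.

0.044 bits

Entropy H = −Σ p log₂ p ≈ 2.4459 bits.
Huffman merges: 1/20+11/100→4/25; 4/25+17/100→33/100; 1/5+11/50→21/50; 1/4+33/100→29/50; 21/50+29/50→1. L = 249/100 ≈ 2.4900.
L − H = 2.4900 − 2.4459 = 0.044 bits.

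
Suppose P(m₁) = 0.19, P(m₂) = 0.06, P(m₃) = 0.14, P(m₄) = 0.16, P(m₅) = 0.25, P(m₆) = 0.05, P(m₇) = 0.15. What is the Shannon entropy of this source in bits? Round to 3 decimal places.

2.646 bits

H = −Σ pᵢ log₂ pᵢ.
−0.19·log₂(0.19) = 0.4552
−0.06·log₂(0.06) = 0.2435
−0.14·log₂(0.14) = 0.3971
−0.16·log₂(0.16) = 0.4230
−0.25·log₂(0.25) = 0.5000
−0.05·log₂(0.05) = 0.2161
−0.15·log₂(0.15) = 0.4105
Sum ≈ 2.6455 → 2.646 bits.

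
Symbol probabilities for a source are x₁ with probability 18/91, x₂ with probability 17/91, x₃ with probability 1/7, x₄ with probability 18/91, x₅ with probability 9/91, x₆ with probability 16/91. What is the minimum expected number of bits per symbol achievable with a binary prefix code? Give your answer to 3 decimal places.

2.604 bits/symbol

Repeatedly combine the two least-probable nodes; the expected code length is the sum of the merged weights.
merge 9/91 + 1/7 → 22/91
merge 16/91 + 17/91 → 33/91
merge 18/91 + 18/91 → 36/91
merge 22/91 + 33/91 → 55/91
merge 36/91 + 55/91 → 1
L = 22/91 + 33/91 + 36/91 + 55/91 + 1 = 237/91 ≈ 2.604 bits/symbol.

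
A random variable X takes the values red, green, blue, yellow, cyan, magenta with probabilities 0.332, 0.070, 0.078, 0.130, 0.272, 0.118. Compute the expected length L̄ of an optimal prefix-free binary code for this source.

Repeatedly combine the two least-probable nodes; the expected code length is the sum of the merged weights.
merge 7/100 + 39/500 → 37/250
merge 59/500 + 13/100 → 31/125
merge 37/250 + 31/125 → 99/250
merge 34/125 + 83/250 → 151/250
merge 99/250 + 151/250 → 1
L = 37/250 + 31/125 + 99/250 + 151/250 + 1 = 599/250 = 2.396 bits/symbol.

2.396 bits/symbol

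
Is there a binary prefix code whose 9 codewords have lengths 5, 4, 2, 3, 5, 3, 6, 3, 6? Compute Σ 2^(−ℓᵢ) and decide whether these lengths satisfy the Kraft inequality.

0.78125; yes

With common denominator 2^6 = 64: Σ 2^(−ℓᵢ) = 2/64 + 4/64 + 16/64 + 8/64 + 2/64 + 8/64 + 1/64 + 8/64 + 1/64 = 50/64 = 0.78125.
Kraft's inequality requires Σ ≤ 1; here Σ = 0.78125 ≤ 1, so such a prefix code exists.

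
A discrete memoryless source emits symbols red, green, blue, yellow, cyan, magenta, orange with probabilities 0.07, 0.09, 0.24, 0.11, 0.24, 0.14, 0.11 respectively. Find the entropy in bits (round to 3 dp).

2.667 bits

H = −Σ pᵢ log₂ pᵢ.
−0.07·log₂(0.07) = 0.2686
−0.09·log₂(0.09) = 0.3127
−0.24·log₂(0.24) = 0.4941
−0.11·log₂(0.11) = 0.3503
−0.24·log₂(0.24) = 0.4941
−0.14·log₂(0.14) = 0.3971
−0.11·log₂(0.11) = 0.3503
Sum ≈ 2.6672 → 2.667 bits.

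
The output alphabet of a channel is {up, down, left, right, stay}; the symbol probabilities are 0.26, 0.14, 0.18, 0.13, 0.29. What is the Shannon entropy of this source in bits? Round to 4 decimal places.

2.2483 bits

H = −Σ pᵢ log₂ pᵢ.
−0.26·log₂(0.26) = 0.5053
−0.14·log₂(0.14) = 0.3971
−0.18·log₂(0.18) = 0.4453
−0.13·log₂(0.13) = 0.3826
−0.29·log₂(0.29) = 0.5179
Sum ≈ 2.2483 → 2.2483 bits.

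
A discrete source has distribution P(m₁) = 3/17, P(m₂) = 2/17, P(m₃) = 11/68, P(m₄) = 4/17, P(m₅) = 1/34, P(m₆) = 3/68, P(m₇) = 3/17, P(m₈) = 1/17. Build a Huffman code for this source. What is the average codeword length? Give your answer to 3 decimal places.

2.794 bits/symbol

Repeatedly combine the two least-probable nodes; the expected code length is the sum of the merged weights.
merge 1/34 + 3/68 → 5/68
merge 1/17 + 5/68 → 9/68
merge 2/17 + 9/68 → 1/4
merge 11/68 + 3/17 → 23/68
merge 3/17 + 4/17 → 7/17
merge 1/4 + 23/68 → 10/17
merge 7/17 + 10/17 → 1
L = 5/68 + 9/68 + 1/4 + 23/68 + 7/17 + 10/17 + 1 = 95/34 ≈ 2.794 bits/symbol.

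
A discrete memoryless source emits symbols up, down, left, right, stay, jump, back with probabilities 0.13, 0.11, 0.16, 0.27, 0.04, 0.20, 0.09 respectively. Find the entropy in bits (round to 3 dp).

2.629 bits

H = −Σ pᵢ log₂ pᵢ.
−0.13·log₂(0.13) = 0.3826
−0.11·log₂(0.11) = 0.3503
−0.16·log₂(0.16) = 0.4230
−0.27·log₂(0.27) = 0.5100
−0.04·log₂(0.04) = 0.1858
−0.20·log₂(0.20) = 0.4644
−0.09·log₂(0.09) = 0.3127
Sum ≈ 2.6288 → 2.629 bits.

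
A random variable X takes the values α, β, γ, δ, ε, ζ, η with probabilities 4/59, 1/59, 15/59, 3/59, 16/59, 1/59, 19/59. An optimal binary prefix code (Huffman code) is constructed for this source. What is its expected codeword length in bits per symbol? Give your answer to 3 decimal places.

Repeatedly combine the two least-probable nodes; the expected code length is the sum of the merged weights.
merge 1/59 + 1/59 → 2/59
merge 2/59 + 3/59 → 5/59
merge 4/59 + 5/59 → 9/59
merge 9/59 + 15/59 → 24/59
merge 16/59 + 19/59 → 35/59
merge 24/59 + 35/59 → 1
L = 2/59 + 5/59 + 9/59 + 24/59 + 35/59 + 1 = 134/59 ≈ 2.271 bits/symbol.

2.271 bits/symbol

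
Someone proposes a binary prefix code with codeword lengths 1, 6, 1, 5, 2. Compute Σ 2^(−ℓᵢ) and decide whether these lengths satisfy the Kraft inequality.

1.296875; no

With common denominator 2^6 = 64: Σ 2^(−ℓᵢ) = 32/64 + 1/64 + 32/64 + 2/64 + 16/64 = 83/64 = 1.296875.
Kraft's inequality requires Σ ≤ 1; here Σ = 1.296875 > 1, so no such prefix code exists.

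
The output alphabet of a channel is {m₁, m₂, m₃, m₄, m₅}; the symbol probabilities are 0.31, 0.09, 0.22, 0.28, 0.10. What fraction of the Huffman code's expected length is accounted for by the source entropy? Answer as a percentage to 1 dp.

98.8%

Entropy H = −Σ p log₂ p ≈ 2.1634 bits.
Huffman merges: 9/100+1/10→19/100; 19/100+11/50→41/100; 7/25+31/100→59/100; 41/100+59/100→1. L = 219/100 ≈ 2.1900.
Efficiency = H/L = 2.1634/2.1900 = 98.8%.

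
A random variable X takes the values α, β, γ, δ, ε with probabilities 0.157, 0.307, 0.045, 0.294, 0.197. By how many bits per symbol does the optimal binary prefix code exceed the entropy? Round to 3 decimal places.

Entropy H = −Σ p log₂ p ≈ 2.1247 bits.
Huffman merges: 9/200+157/1000→101/500; 197/1000+101/500→399/1000; 147/500+307/1000→601/1000; 399/1000+601/1000→1. L = 1101/500 ≈ 2.2020.
L − H = 2.2020 − 2.1247 = 0.077 bits.

0.077 bits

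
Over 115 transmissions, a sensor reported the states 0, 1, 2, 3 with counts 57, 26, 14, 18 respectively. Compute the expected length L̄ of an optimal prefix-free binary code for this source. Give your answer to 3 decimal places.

1.783 bits/symbol

Probabilities are the counts divided by 115.
Repeatedly combine the two least-probable nodes; the expected code length is the sum of the merged weights.
merge 14/115 + 18/115 → 32/115
merge 26/115 + 32/115 → 58/115
merge 57/115 + 58/115 → 1
L = 32/115 + 58/115 + 1 = 41/23 ≈ 1.783 bits/symbol.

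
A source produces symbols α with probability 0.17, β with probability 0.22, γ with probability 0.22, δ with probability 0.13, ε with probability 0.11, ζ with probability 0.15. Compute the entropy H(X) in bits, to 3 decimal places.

H = −Σ pᵢ log₂ pᵢ.
−0.17·log₂(0.17) = 0.4346
−0.22·log₂(0.22) = 0.4806
−0.22·log₂(0.22) = 0.4806
−0.13·log₂(0.13) = 0.3826
−0.11·log₂(0.11) = 0.3503
−0.15·log₂(0.15) = 0.4105
Sum ≈ 2.5392 → 2.539 bits.

2.539 bits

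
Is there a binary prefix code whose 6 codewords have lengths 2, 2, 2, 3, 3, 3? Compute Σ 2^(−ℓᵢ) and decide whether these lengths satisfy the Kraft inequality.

With common denominator 2^3 = 8: Σ 2^(−ℓᵢ) = 2/8 + 2/8 + 2/8 + 1/8 + 1/8 + 1/8 = 9/8 = 1.125.
Kraft's inequality requires Σ ≤ 1; here Σ = 1.125 > 1, so no such prefix code exists.

1.125; no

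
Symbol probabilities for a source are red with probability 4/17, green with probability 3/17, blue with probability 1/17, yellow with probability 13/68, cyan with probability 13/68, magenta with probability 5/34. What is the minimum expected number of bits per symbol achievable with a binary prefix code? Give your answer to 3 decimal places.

Repeatedly combine the two least-probable nodes; the expected code length is the sum of the merged weights.
merge 1/17 + 5/34 → 7/34
merge 3/17 + 13/68 → 25/68
merge 13/68 + 7/34 → 27/68
merge 4/17 + 25/68 → 41/68
merge 27/68 + 41/68 → 1
L = 7/34 + 25/68 + 27/68 + 41/68 + 1 = 175/68 ≈ 2.574 bits/symbol.

2.574 bits/symbol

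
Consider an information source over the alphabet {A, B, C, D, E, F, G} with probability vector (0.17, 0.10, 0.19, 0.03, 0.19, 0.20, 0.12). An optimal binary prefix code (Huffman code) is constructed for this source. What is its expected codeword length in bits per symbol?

Repeatedly combine the two least-probable nodes; the expected code length is the sum of the merged weights.
merge 3/100 + 1/10 → 13/100
merge 3/25 + 13/100 → 1/4
merge 17/100 + 19/100 → 9/25
merge 19/100 + 1/5 → 39/100
merge 1/4 + 9/25 → 61/100
merge 39/100 + 61/100 → 1
L = 13/100 + 1/4 + 9/25 + 39/100 + 61/100 + 1 = 137/50 = 2.74 bits/symbol.

2.74 bits/symbol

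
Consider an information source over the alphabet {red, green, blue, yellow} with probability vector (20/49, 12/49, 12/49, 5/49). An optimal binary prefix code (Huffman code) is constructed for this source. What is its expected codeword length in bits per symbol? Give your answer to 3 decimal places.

Repeatedly combine the two least-probable nodes; the expected code length is the sum of the merged weights.
merge 5/49 + 12/49 → 17/49
merge 12/49 + 17/49 → 29/49
merge 20/49 + 29/49 → 1
L = 17/49 + 29/49 + 1 = 95/49 ≈ 1.939 bits/symbol.

1.939 bits/symbol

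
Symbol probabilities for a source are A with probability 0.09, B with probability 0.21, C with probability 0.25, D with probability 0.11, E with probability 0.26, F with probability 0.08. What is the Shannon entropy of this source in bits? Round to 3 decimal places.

H = −Σ pᵢ log₂ pᵢ.
−0.09·log₂(0.09) = 0.3127
−0.21·log₂(0.21) = 0.4728
−0.25·log₂(0.25) = 0.5000
−0.11·log₂(0.11) = 0.3503
−0.26·log₂(0.26) = 0.5053
−0.08·log₂(0.08) = 0.2915
Sum ≈ 2.4326 → 2.433 bits.

2.433 bits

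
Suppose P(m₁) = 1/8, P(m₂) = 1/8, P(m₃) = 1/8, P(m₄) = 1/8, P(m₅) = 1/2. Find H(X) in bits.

Each probability is a power of 1/2, so log₂(1/p) is an integer.
H = Σ p·log₂(1/p) = 1/8·3 + 1/8·3 + 1/8·3 + 1/8·3 + 1/2·1 = 2 bits.

2 bits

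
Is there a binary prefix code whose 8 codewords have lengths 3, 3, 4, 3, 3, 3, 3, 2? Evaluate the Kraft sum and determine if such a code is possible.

1.0625; no

With common denominator 2^4 = 16: Σ 2^(−ℓᵢ) = 2/16 + 2/16 + 1/16 + 2/16 + 2/16 + 2/16 + 2/16 + 4/16 = 17/16 = 1.0625.
Kraft's inequality requires Σ ≤ 1; here Σ = 1.0625 > 1, so no such prefix code exists.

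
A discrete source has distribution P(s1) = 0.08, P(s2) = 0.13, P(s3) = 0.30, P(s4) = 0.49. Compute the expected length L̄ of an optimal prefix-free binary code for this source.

1.72 bits/symbol

Repeatedly combine the two least-probable nodes; the expected code length is the sum of the merged weights.
merge 2/25 + 13/100 → 21/100
merge 21/100 + 3/10 → 51/100
merge 49/100 + 51/100 → 1
L = 21/100 + 51/100 + 1 = 43/25 = 1.72 bits/symbol.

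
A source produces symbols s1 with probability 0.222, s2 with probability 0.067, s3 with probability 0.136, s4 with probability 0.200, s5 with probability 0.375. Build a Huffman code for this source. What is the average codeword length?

Repeatedly combine the two least-probable nodes; the expected code length is the sum of the merged weights.
merge 67/1000 + 17/125 → 203/1000
merge 1/5 + 203/1000 → 403/1000
merge 111/500 + 3/8 → 597/1000
merge 403/1000 + 597/1000 → 1
L = 203/1000 + 403/1000 + 597/1000 + 1 = 2203/1000 = 2.203 bits/symbol.

2.203 bits/symbol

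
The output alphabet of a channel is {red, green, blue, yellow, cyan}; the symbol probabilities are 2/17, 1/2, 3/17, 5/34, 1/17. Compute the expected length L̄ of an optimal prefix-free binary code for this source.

2 bits/symbol

Repeatedly combine the two least-probable nodes; the expected code length is the sum of the merged weights.
merge 1/17 + 2/17 → 3/17
merge 5/34 + 3/17 → 11/34
merge 3/17 + 11/34 → 1/2
merge 1/2 + 1/2 → 1
L = 3/17 + 11/34 + 1/2 + 1 = 2 bits/symbol.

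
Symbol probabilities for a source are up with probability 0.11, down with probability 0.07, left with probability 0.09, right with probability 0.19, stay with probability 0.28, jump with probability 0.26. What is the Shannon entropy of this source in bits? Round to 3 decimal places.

2.406 bits

H = −Σ pᵢ log₂ pᵢ.
−0.11·log₂(0.11) = 0.3503
−0.07·log₂(0.07) = 0.2686
−0.09·log₂(0.09) = 0.3127
−0.19·log₂(0.19) = 0.4552
−0.28·log₂(0.28) = 0.5142
−0.26·log₂(0.26) = 0.5053
Sum ≈ 2.4062 → 2.406 bits.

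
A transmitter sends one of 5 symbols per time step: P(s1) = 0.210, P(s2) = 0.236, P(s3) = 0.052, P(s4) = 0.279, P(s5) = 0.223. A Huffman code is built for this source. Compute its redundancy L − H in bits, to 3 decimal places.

Entropy H = −Σ p log₂ p ≈ 2.1828 bits.
Huffman merges: 13/250+21/100→131/500; 223/1000+59/250→459/1000; 131/500+279/1000→541/1000; 459/1000+541/1000→1. L = 1131/500 ≈ 2.2620.
L − H = 2.2620 − 2.1828 = 0.079 bits.

0.079 bits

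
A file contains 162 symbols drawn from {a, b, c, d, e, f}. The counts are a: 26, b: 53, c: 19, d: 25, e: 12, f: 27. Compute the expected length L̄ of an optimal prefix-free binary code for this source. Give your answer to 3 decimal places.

2.506 bits/symbol

Probabilities are the counts divided by 162.
Repeatedly combine the two least-probable nodes; the expected code length is the sum of the merged weights.
merge 2/27 + 19/162 → 31/162
merge 25/162 + 13/81 → 17/54
merge 1/6 + 31/162 → 29/81
merge 17/54 + 53/162 → 52/81
merge 29/81 + 52/81 → 1
L = 31/162 + 17/54 + 29/81 + 52/81 + 1 = 203/81 ≈ 2.506 bits/symbol.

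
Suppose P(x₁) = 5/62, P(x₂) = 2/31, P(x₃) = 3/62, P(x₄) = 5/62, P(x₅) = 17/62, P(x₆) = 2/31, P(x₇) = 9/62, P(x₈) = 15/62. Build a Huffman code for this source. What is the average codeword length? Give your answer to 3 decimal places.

Repeatedly combine the two least-probable nodes; the expected code length is the sum of the merged weights.
merge 3/62 + 2/31 → 7/62
merge 2/31 + 5/62 → 9/62
merge 5/62 + 7/62 → 6/31
merge 9/62 + 9/62 → 9/31
merge 6/31 + 15/62 → 27/62
merge 17/62 + 9/31 → 35/62
merge 27/62 + 35/62 → 1
L = 7/62 + 9/62 + 6/31 + 9/31 + 27/62 + 35/62 + 1 = 85/31 ≈ 2.742 bits/symbol.

2.742 bits/symbol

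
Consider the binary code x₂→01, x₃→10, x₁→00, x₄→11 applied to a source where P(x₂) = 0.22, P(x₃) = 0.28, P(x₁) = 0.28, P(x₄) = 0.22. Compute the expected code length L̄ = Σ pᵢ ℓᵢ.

2 bits/symbol

L̄ = Σ pᵢ·ℓᵢ = 0.22·2 + 0.28·2 + 0.28·2 + 0.22·2 = 2 bits/symbol.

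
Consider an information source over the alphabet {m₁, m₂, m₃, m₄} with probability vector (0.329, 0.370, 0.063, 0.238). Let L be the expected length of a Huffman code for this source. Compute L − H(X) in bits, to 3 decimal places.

0.128 bits

Entropy H = −Σ p log₂ p ≈ 1.8026 bits.
Huffman merges: 63/1000+119/500→301/1000; 301/1000+329/1000→63/100; 37/100+63/100→1. L = 1931/1000 ≈ 1.9310.
L − H = 1.9310 − 1.8026 = 0.128 bits.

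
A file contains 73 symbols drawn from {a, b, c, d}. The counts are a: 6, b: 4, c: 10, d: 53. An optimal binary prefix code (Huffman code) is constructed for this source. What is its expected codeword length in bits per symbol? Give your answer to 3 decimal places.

Probabilities are the counts divided by 73.
Repeatedly combine the two least-probable nodes; the expected code length is the sum of the merged weights.
merge 4/73 + 6/73 → 10/73
merge 10/73 + 10/73 → 20/73
merge 20/73 + 53/73 → 1
L = 10/73 + 20/73 + 1 = 103/73 ≈ 1.411 bits/symbol.

1.411 bits/symbol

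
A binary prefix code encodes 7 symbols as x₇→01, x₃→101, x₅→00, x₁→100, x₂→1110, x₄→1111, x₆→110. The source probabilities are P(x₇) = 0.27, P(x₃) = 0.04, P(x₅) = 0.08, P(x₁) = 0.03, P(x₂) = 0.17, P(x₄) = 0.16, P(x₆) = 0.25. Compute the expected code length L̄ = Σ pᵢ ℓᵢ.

2.98 bits/symbol

L̄ = Σ pᵢ·ℓᵢ = 0.27·2 + 0.04·3 + 0.08·2 + 0.03·3 + 0.17·4 + 0.16·4 + 0.25·3 = 2.98 bits/symbol.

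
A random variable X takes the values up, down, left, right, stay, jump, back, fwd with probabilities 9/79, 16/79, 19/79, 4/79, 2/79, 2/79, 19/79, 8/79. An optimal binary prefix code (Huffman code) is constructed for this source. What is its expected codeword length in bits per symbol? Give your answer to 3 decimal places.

Repeatedly combine the two least-probable nodes; the expected code length is the sum of the merged weights.
merge 2/79 + 2/79 → 4/79
merge 4/79 + 4/79 → 8/79
merge 8/79 + 8/79 → 16/79
merge 9/79 + 16/79 → 25/79
merge 16/79 + 19/79 → 35/79
merge 19/79 + 25/79 → 44/79
merge 35/79 + 44/79 → 1
L = 4/79 + 8/79 + 16/79 + 25/79 + 35/79 + 44/79 + 1 = 211/79 ≈ 2.671 bits/symbol.

2.671 bits/symbol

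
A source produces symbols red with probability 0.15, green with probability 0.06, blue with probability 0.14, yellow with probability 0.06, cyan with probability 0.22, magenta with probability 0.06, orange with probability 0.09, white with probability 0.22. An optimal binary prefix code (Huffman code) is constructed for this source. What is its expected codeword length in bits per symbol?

2.83 bits/symbol

Repeatedly combine the two least-probable nodes; the expected code length is the sum of the merged weights.
merge 3/50 + 3/50 → 3/25
merge 3/50 + 9/100 → 3/20
merge 3/25 + 7/50 → 13/50
merge 3/20 + 3/20 → 3/10
merge 11/50 + 11/50 → 11/25
merge 13/50 + 3/10 → 14/25
merge 11/25 + 14/25 → 1
L = 3/25 + 3/20 + 13/50 + 3/10 + 11/25 + 14/25 + 1 = 283/100 = 2.83 bits/symbol.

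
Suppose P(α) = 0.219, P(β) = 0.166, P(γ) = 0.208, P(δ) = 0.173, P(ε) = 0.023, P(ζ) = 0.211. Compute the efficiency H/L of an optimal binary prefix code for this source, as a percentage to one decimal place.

94.8%

Entropy H = −Σ p log₂ p ≈ 2.4178 bits.
Huffman merges: 23/1000+83/500→189/1000; 173/1000+189/1000→181/500; 26/125+211/1000→419/1000; 219/1000+181/500→581/1000; 419/1000+581/1000→1. L = 2551/1000 ≈ 2.5510.
Efficiency = H/L = 2.4178/2.5510 = 94.8%.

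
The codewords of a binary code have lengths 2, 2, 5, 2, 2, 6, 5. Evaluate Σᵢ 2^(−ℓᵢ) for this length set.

1.078125

With common denominator 2^6 = 64: Σ 2^(−ℓᵢ) = 16/64 + 16/64 + 2/64 + 16/64 + 16/64 + 1/64 + 2/64 = 69/64 = 1.078125.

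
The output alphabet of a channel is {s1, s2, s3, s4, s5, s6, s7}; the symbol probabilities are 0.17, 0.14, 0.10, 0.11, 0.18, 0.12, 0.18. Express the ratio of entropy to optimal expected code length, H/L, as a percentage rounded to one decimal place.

Entropy H = −Σ p log₂ p ≈ 2.7719 bits.
Huffman merges: 1/10+11/100→21/100; 3/25+7/50→13/50; 17/100+9/50→7/20; 9/50+21/100→39/100; 13/50+7/20→61/100; 39/100+61/100→1. L = 141/50 ≈ 2.8200.
Efficiency = H/L = 2.7719/2.8200 = 98.3%.

98.3%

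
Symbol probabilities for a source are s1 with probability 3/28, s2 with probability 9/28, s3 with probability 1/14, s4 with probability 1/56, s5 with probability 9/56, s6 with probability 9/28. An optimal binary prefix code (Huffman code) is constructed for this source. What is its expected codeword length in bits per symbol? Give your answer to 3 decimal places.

Repeatedly combine the two least-probable nodes; the expected code length is the sum of the merged weights.
merge 1/56 + 1/14 → 5/56
merge 5/56 + 3/28 → 11/56
merge 9/56 + 11/56 → 5/14
merge 9/28 + 9/28 → 9/14
merge 5/14 + 9/14 → 1
L = 5/56 + 11/56 + 5/14 + 9/14 + 1 = 16/7 ≈ 2.286 bits/symbol.

2.286 bits/symbol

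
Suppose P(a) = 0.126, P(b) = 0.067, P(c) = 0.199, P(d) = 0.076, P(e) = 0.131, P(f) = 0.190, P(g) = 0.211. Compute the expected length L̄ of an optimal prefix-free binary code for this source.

Repeatedly combine the two least-probable nodes; the expected code length is the sum of the merged weights.
merge 67/1000 + 19/250 → 143/1000
merge 63/500 + 131/1000 → 257/1000
merge 143/1000 + 19/100 → 333/1000
merge 199/1000 + 211/1000 → 41/100
merge 257/1000 + 333/1000 → 59/100
merge 41/100 + 59/100 → 1
L = 143/1000 + 257/1000 + 333/1000 + 41/100 + 59/100 + 1 = 2733/1000 = 2.733 bits/symbol.

2.733 bits/symbol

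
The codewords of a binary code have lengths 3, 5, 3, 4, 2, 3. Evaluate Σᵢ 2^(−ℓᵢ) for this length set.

0.71875

With common denominator 2^5 = 32: Σ 2^(−ℓᵢ) = 4/32 + 1/32 + 4/32 + 2/32 + 8/32 + 4/32 = 23/32 = 0.71875.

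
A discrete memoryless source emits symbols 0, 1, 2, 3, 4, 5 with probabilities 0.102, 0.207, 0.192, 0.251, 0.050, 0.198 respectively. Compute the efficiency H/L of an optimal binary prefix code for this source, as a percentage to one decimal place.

Entropy H = −Σ p log₂ p ≈ 2.4427 bits.
Huffman merges: 1/20+51/500→19/125; 19/125+24/125→43/125; 99/500+207/1000→81/200; 251/1000+43/125→119/200; 81/200+119/200→1. L = 312/125 ≈ 2.4960.
Efficiency = H/L = 2.4427/2.4960 = 97.9%.

97.9%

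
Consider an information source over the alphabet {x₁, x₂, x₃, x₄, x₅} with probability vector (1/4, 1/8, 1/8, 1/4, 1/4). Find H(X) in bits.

2.25 bits

Each probability is a power of 1/2, so log₂(1/p) is an integer.
H = Σ p·log₂(1/p) = 1/4·2 + 1/8·3 + 1/8·3 + 1/4·2 + 1/4·2 = 2.25 bits.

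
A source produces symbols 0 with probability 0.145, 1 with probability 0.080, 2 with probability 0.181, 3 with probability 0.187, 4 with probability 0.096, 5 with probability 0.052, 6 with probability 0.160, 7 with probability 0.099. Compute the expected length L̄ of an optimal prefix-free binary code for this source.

Repeatedly combine the two least-probable nodes; the expected code length is the sum of the merged weights.
merge 13/250 + 2/25 → 33/250
merge 12/125 + 99/1000 → 39/200
merge 33/250 + 29/200 → 277/1000
merge 4/25 + 181/1000 → 341/1000
merge 187/1000 + 39/200 → 191/500
merge 277/1000 + 341/1000 → 309/500
merge 191/500 + 309/500 → 1
L = 33/250 + 39/200 + 277/1000 + 341/1000 + 191/500 + 309/500 + 1 = 589/200 = 2.945 bits/symbol.

2.945 bits/symbol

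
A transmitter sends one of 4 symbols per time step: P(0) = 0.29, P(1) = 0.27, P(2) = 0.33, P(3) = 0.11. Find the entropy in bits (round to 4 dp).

1.9060 bits

H = −Σ pᵢ log₂ pᵢ.
−0.29·log₂(0.29) = 0.5179
−0.27·log₂(0.27) = 0.5100
−0.33·log₂(0.33) = 0.5278
−0.11·log₂(0.11) = 0.3503
Sum ≈ 1.9060 → 1.9060 bits.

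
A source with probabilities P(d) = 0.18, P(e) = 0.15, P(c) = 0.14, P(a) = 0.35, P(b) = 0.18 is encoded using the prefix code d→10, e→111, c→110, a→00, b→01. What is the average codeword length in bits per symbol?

L̄ = Σ pᵢ·ℓᵢ = 0.18·2 + 0.15·3 + 0.14·3 + 0.35·2 + 0.18·2 = 2.29 bits/symbol.

2.29 bits/symbol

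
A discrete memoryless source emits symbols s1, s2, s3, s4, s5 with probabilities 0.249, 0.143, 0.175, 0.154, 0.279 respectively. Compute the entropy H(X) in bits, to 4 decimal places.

2.2702 bits

H = −Σ pᵢ log₂ pᵢ.
−0.249·log₂(0.249) = 0.4994
−0.143·log₂(0.143) = 0.4012
−0.175·log₂(0.175) = 0.4401
−0.154·log₂(0.154) = 0.4156
−0.279·log₂(0.279) = 0.5138
Sum ≈ 2.2702 → 2.2702 bits.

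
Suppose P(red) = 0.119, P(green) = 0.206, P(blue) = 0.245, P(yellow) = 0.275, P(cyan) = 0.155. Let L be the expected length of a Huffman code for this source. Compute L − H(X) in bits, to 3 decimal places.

Entropy H = −Σ p log₂ p ≈ 2.2612 bits.
Huffman merges: 119/1000+31/200→137/500; 103/500+49/200→451/1000; 137/500+11/40→549/1000; 451/1000+549/1000→1. L = 1137/500 ≈ 2.2740.
L − H = 2.2740 − 2.2612 = 0.013 bits.

0.013 bits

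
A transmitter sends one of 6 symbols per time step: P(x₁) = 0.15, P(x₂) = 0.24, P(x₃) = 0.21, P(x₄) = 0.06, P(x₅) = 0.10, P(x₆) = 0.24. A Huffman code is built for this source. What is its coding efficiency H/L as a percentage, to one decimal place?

99.1%

Entropy H = −Σ p log₂ p ≈ 2.4474 bits.
Huffman merges: 3/50+1/10→4/25; 3/20+4/25→31/100; 21/100+6/25→9/20; 6/25+31/100→11/20; 9/20+11/20→1. L = 247/100 ≈ 2.4700.
Efficiency = H/L = 2.4474/2.4700 = 99.1%.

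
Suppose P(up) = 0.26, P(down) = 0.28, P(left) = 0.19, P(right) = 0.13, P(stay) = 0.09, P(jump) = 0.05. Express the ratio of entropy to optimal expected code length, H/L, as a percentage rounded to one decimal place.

Entropy H = −Σ p log₂ p ≈ 2.3861 bits.
Huffman merges: 1/20+9/100→7/50; 13/100+7/50→27/100; 19/100+13/50→9/20; 27/100+7/25→11/20; 9/20+11/20→1. L = 241/100 ≈ 2.4100.
Efficiency = H/L = 2.3861/2.4100 = 99.0%.

99.0%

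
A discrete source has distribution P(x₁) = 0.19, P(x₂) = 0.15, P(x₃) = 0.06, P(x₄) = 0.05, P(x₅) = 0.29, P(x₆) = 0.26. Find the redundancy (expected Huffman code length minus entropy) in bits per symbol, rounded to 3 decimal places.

Entropy H = −Σ p log₂ p ≈ 2.3486 bits.
Huffman merges: 1/20+3/50→11/100; 11/100+3/20→13/50; 19/100+13/50→9/20; 13/50+29/100→11/20; 9/20+11/20→1. L = 237/100 ≈ 2.3700.
L − H = 2.3700 − 2.3486 = 0.021 bits.

0.021 bits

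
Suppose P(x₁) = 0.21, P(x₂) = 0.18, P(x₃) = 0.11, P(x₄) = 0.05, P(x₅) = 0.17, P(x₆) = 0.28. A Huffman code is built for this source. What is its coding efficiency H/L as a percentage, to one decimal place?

97.7%

Entropy H = −Σ p log₂ p ≈ 2.4333 bits.
Huffman merges: 1/20+11/100→4/25; 4/25+17/100→33/100; 9/50+21/100→39/100; 7/25+33/100→61/100; 39/100+61/100→1. L = 249/100 ≈ 2.4900.
Efficiency = H/L = 2.4333/2.4900 = 97.7%.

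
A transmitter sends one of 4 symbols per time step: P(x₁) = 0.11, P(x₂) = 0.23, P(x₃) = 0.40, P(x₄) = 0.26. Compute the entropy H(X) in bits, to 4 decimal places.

1.8720 bits

H = −Σ pᵢ log₂ pᵢ.
−0.11·log₂(0.11) = 0.3503
−0.23·log₂(0.23) = 0.4877
−0.40·log₂(0.40) = 0.5288
−0.26·log₂(0.26) = 0.5053
Sum ≈ 1.8720 → 1.8720 bits.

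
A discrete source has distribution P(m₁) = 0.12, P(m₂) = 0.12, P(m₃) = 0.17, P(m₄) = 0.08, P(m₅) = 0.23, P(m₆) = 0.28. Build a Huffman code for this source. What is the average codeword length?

Repeatedly combine the two least-probable nodes; the expected code length is the sum of the merged weights.
merge 2/25 + 3/25 → 1/5
merge 3/25 + 17/100 → 29/100
merge 1/5 + 23/100 → 43/100
merge 7/25 + 29/100 → 57/100
merge 43/100 + 57/100 → 1
L = 1/5 + 29/100 + 43/100 + 57/100 + 1 = 249/100 = 2.49 bits/symbol.

2.49 bits/symbol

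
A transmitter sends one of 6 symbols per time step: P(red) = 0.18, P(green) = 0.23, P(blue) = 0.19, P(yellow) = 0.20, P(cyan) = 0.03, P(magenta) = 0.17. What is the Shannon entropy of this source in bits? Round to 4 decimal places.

2.4389 bits

H = −Σ pᵢ log₂ pᵢ.
−0.18·log₂(0.18) = 0.4453
−0.23·log₂(0.23) = 0.4877
−0.19·log₂(0.19) = 0.4552
−0.20·log₂(0.20) = 0.4644
−0.03·log₂(0.03) = 0.1518
−0.17·log₂(0.17) = 0.4346
Sum ≈ 2.4389 → 2.4389 bits.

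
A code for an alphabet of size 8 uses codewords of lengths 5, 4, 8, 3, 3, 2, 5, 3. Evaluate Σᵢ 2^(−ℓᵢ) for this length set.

With common denominator 2^8 = 256: Σ 2^(−ℓᵢ) = 8/256 + 16/256 + 1/256 + 32/256 + 32/256 + 64/256 + 8/256 + 32/256 = 193/256 = 0.75390625.

0.75390625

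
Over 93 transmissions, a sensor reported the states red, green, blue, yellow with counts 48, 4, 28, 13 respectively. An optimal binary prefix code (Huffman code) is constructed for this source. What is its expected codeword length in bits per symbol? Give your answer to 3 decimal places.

1.667 bits/symbol

Probabilities are the counts divided by 93.
Repeatedly combine the two least-probable nodes; the expected code length is the sum of the merged weights.
merge 4/93 + 13/93 → 17/93
merge 17/93 + 28/93 → 15/31
merge 15/31 + 16/31 → 1
L = 17/93 + 15/31 + 1 = 5/3 ≈ 1.667 bits/symbol.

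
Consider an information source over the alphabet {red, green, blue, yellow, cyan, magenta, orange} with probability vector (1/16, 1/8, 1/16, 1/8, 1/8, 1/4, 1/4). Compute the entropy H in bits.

2.625 bits

Each probability is a power of 1/2, so log₂(1/p) is an integer.
H = Σ p·log₂(1/p) = 1/16·4 + 1/8·3 + 1/16·4 + 1/8·3 + 1/8·3 + 1/4·2 + 1/4·2 = 2.625 bits.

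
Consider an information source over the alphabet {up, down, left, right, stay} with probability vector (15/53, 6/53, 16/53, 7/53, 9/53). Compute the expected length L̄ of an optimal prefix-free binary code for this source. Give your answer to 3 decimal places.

Repeatedly combine the two least-probable nodes; the expected code length is the sum of the merged weights.
merge 6/53 + 7/53 → 13/53
merge 9/53 + 13/53 → 22/53
merge 15/53 + 16/53 → 31/53
merge 22/53 + 31/53 → 1
L = 13/53 + 22/53 + 31/53 + 1 = 119/53 ≈ 2.245 bits/symbol.

2.245 bits/symbol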